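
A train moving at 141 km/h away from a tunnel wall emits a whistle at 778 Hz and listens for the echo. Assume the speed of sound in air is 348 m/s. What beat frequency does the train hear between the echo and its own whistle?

141 km/h = 39.17 m/s.
The tunnel wall receives the sound from a moving source: f₁ = f₀ · v/(v + v_e) = 778 × 348/387.17 ≈ 699.3 Hz.
On the return leg the train is a moving observer: f₂ = f₁ · (v − v_e)/v = 699.3 × 308.83/348 ≈ 620.6 Hz.
Equivalently f₂ = f₀ · (v − v_e)/(v + v_e).
Beat against the emitted tone: |f₂ − f₀| = 2v_e·f₀/(v + v_e) = 2 × 39.17 × 778/387.17 ≈ 157 Hz.

157 Hz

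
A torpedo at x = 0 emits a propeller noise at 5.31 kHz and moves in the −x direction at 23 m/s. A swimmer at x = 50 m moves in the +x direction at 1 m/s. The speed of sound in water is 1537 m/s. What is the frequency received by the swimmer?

5.23 kHz

The observer lies on the +x side, so the source is heading away from the observer and the observer is heading away from the source.
General Doppler shift: f' = f · (v − v_o)/(v + v_s).
f' = 5.31 × (1537 − 1)/(1537 + 23) = 5.31 × 1536/1560 ≈ 5.23 kHz.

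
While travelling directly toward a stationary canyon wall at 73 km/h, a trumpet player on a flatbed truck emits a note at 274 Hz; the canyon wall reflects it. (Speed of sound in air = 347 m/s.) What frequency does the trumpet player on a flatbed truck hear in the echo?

73 km/h = 20.28 m/s.
The canyon wall receives the sound from a moving source: f₁ = f₀ · v/(v − v_e) = 274 × 347/326.72 ≈ 291 Hz.
On the return leg the trumpet player on a flatbed truck is a moving observer: f₂ = f₁ · (v + v_e)/v = 291 × 367.28/347 ≈ 308 Hz.
Equivalently f₂ = f₀ · (v + v_e)/(v − v_e).

308 Hz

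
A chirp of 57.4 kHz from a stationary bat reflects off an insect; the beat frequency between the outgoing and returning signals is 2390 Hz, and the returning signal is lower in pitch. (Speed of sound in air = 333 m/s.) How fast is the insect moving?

7.1 m/s

Double Doppler shift off a moving reflector: f₂ = f₀ · (v + u)/(v − u) (u > 0 toward emitter).
Returning signal is lower, so f₂ = f₀ − Δf = 57400 − 2390 = 55010 Hz.
Rearranging, u = v · (f₂ − f₀)/(f₂ + f₀) = 333 × -2390/112410 ≈ -7.1 m/s.
So the insect is moving at 7.1 m/s away from the emitter.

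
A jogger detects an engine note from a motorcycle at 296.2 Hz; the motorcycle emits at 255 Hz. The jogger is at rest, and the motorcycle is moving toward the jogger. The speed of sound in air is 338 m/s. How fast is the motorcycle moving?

47 m/s

f' = f · v/(v − v_s) ⇒ v_s = v · |1 − f/f'|.
v_s = 338 × |1 − 255/296.2| = 338 × 0.1391 ≈ 47 m/s.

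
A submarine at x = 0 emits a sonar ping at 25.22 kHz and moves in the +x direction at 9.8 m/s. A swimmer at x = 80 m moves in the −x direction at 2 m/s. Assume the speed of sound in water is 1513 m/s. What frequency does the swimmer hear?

The observer lies on the +x side, so the source is heading toward the observer and the observer is heading toward the source.
With source approaching and observer approaching, f' = f · (v + v_o)/(v − v_s).
f' = 25.22 × (1513 + 2)/(1513 − 9.8) = 25.22 × 1515/1503.2 ≈ 25.4 kHz.

25.4 kHz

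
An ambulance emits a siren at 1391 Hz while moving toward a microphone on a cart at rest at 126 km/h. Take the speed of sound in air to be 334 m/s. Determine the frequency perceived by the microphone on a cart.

1554 Hz

126 km/h = 35 m/s.
With the source moving toward a stationary observer, f' = f · v/(v − v_s).
f' = 1391 × 334/(334 − 35) = 1391 × 334/299 ≈ 1554 Hz.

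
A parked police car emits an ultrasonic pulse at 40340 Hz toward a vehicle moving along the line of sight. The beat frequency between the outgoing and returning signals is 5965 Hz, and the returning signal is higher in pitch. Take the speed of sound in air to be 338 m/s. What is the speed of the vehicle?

Double Doppler shift off a moving reflector: f₂ = f₀ · (v + u)/(v − u) (u > 0 toward emitter).
Returning signal is higher, so f₂ = f₀ + Δf = 40340 + 5965 = 46305 Hz.
Rearranging, u = v · (f₂ − f₀)/(f₂ + f₀) = 338 × 5965/86645 ≈ 23.3 m/s.
So the vehicle is moving at 23.3 m/s toward the emitter.

23.3 m/s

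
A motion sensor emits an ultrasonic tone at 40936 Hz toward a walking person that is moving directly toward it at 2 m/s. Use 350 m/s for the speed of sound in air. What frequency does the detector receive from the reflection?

At the walking person (a moving observer), f₁ = f₀ · (v + u)/v = 40936 × 352/350 ≈ 41170 Hz.
The reflection then acts as a moving source: f₂ = f₁ · v/(v − u) ≈ 41407 Hz.

41407 Hz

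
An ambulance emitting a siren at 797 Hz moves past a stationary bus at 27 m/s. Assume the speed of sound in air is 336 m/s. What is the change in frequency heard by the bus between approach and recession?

129 Hz

Approaching: f₁ = f · v/(v − v_s) = 797 × 336/309 ≈ 867 Hz.
Receding: f₂ = f · v/(v + v_s) = 797 × 336/363 ≈ 738 Hz.
Drop: f₁ − f₂ = 2f·v·v_s/(v² − v_s²) = 2 × 797 × 336 × 27/(336² − 27²) ≈ 129 Hz.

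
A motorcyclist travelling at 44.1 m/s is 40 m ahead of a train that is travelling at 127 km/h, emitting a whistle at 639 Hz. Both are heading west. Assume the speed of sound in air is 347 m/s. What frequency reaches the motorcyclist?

621 Hz

127 km/h = 35.28 m/s.
The motorcyclist is ahead, so the train is moving toward it while the motorcyclist is moving away from the train.
Both move, so f' = f · (v − v_o)/(v − v_s).
f' = 639 × (347 − 44.1)/(347 − 35.28) = 639 × 302.9/311.72 ≈ 621 Hz.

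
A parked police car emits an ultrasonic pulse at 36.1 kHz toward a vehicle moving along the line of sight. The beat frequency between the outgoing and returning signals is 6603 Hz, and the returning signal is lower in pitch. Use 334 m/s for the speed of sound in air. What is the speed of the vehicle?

34 m/s

Double Doppler shift off a moving reflector: f₂ = f₀ · (v + u)/(v − u) (u > 0 toward emitter).
Returning signal is lower, so f₂ = f₀ − Δf = 36100 − 6603 = 29497 Hz.
Rearranging, u = v · (f₂ − f₀)/(f₂ + f₀) = 334 × -6603/65597 ≈ -34 m/s.
So the vehicle is moving at 34 m/s away from the emitter.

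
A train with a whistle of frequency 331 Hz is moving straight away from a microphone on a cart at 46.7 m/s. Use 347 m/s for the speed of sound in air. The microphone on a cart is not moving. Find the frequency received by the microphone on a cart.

292 Hz

Only the source moves, away from the listener, so f' = f · v/(v + v_s).
f' = 331 × 347/(347 + 46.7) = 331 × 347/393.7 ≈ 292 Hz.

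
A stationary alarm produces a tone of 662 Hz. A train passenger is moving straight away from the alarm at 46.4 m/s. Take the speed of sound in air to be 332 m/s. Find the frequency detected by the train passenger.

569 Hz

Moving observer, stationary source: f' = f · (v − v_o)/v.
f' = 662 × (332 − 46.4)/332 = 662 × 285.6/332 ≈ 569 Hz.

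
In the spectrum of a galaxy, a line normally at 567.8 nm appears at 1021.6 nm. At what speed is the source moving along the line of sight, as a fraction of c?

0.528c

λ'/λ₀ = 1.7992 > 1 (redshift), so the source is receding.
λ'/λ₀ = √((1 + β)/(1 − β)) for a receding source ⇒ β = (r² − 1)/(r² + 1) with r = λ'/λ₀.
β = (3.2372 − 1)/(3.2372 + 1) ≈ 0.528.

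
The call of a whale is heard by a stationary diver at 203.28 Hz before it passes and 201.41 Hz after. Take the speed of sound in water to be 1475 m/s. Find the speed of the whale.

6.8 m/s

f₁/f₂ = (v + v_s)/(v − v_s), so v_s = v · (f₁ − f₂)/(f₁ + f₂).
v_s = 1475 × (203.28 − 201.41)/(203.28 + 201.41) = 1475 × 1.87/404.69 ≈ 6.8 m/s.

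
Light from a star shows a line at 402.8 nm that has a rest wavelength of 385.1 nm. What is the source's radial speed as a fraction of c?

λ'/λ₀ = 1.0460 > 1 (redshift), so the source is receding.
λ'/λ₀ = √((1 + β)/(1 − β)) for a receding source ⇒ β = (r² − 1)/(r² + 1) with r = λ'/λ₀.
β = (1.0940 − 1)/(1.0940 + 1) ≈ 0.045.

0.045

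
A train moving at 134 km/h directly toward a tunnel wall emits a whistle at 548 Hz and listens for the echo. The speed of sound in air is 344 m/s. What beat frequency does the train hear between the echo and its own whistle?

133 Hz

134 km/h = 37.22 m/s.
The tunnel wall receives the sound from a moving source: f₁ = f₀ · v/(v − v_e) = 548 × 344/306.78 ≈ 614.5 Hz.
On the return leg the train is a moving observer: f₂ = f₁ · (v + v_e)/v = 614.5 × 381.22/344 ≈ 681.0 Hz.
Equivalently f₂ = f₀ · (v + v_e)/(v − v_e).
Beat against the emitted tone: |f₂ − f₀| = 2v_e·f₀/(v − v_e) = 2 × 37.22 × 548/306.78 ≈ 133 Hz.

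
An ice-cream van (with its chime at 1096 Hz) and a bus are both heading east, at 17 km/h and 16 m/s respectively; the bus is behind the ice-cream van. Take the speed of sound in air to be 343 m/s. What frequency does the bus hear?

1132 Hz

17 km/h = 4.722 m/s.
The bus is behind, so the ice-cream van is moving away from it while the bus is moving toward the ice-cream van.
With source receding and observer approaching, f' = f · (v + v_o)/(v + v_s).
f' = 1096 × (343 + 16)/(343 + 4.722) = 1096 × 359/347.72 ≈ 1132 Hz.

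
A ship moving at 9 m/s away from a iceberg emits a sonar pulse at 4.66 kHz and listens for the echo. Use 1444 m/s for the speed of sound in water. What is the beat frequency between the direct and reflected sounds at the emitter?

The iceberg receives the sound from a moving source: f₁ = f₀ · v/(v + v_e) = 4.66 × 1444/1453 ≈ 4.6311 kHz.
On the return leg the ship is a moving observer: f₂ = f₁ · (v − v_e)/v = 4.6311 × 1435/1444 ≈ 4.6023 kHz.
Beat against the emitted tone (with f₀ = 4660 Hz): |f₂ − f₀| = 2v_e·f₀/(v + v_e) = 2 × 9 × 4660/1453 ≈ 57.7 Hz.

57.7 Hz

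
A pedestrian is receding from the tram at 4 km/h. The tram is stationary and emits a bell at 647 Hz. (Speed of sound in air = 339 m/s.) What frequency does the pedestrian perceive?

4 km/h = 1.111 m/s.
Only the observer moves, away from the source, so f' = f · (v − v_o)/v.
f' = 647 × (339 − 1.111)/339 = 647 × 337.89/339 ≈ 645 Hz.

645 Hz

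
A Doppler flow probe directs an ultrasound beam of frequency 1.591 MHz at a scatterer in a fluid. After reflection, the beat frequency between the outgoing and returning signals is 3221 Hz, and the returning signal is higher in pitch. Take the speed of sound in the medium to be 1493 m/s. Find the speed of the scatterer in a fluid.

Double Doppler shift off a moving reflector: f₂ = f₀ · (v + u)/(v − u) (u > 0 toward emitter).
Returning signal is higher, so f₂ = f₀ + Δf = 1591000 + 3221 = 1594221 Hz.
Rearranging, u = v · (f₂ − f₀)/(f₂ + f₀) = 1493 × 3221/3185221 ≈ 1.51 m/s.
So the scatterer in a fluid is moving at 1.51 m/s toward the emitter.

1.51 m/s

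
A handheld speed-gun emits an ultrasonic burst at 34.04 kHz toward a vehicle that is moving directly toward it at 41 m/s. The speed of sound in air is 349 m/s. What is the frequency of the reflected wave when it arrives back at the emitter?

43.1 kHz

At the vehicle (a moving observer), f₁ = f₀ · (v + u)/v = 34.04 × 390/349 ≈ 38.0 kHz.
The reflection then acts as a moving source: f₂ = f₁ · v/(v − u) ≈ 43.1 kHz.
Equivalently f₂ = f₀ · (v + u)/(v − u).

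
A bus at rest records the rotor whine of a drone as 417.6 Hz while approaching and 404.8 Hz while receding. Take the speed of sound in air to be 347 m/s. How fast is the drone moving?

f₁/f₂ = (v + v_s)/(v − v_s), so v_s = v · (f₁ − f₂)/(f₁ + f₂).
v_s = 347 × (417.6 − 404.8)/(417.6 + 404.8) = 347 × 12.8/822.4 ≈ 5.4 m/s.

5.4 m/s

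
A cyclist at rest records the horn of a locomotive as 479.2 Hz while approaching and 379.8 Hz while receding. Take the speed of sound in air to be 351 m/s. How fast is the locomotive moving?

f₁/f₂ = (v + v_s)/(v − v_s), so v_s = v · (f₁ − f₂)/(f₁ + f₂).
v_s = 351 × (479.2 − 379.8)/(479.2 + 379.8) = 351 × 99.4/859.0 ≈ 41 m/s.

41 m/s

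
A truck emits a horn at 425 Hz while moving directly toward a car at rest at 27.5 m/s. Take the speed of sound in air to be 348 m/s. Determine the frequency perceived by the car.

461 Hz

Moving source, stationary observer: f' = f · v/(v − v_s) since the source is approaching.
f' = 425 × 348/(348 − 27.5) = 425 × 348/320.5 ≈ 461 Hz.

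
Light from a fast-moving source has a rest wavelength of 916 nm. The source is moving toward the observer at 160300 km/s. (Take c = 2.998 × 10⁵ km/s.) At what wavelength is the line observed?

β = v/c = 160300/299800 = 0.5347.
Relativistic Doppler for wavelength: λ' = λ₀ · √((1 − β)/(1 + β)).
λ' = 916 × √(0.4653/1.5347) = 916 × 0.55063 ≈ 504.4 nm.

504.4 nm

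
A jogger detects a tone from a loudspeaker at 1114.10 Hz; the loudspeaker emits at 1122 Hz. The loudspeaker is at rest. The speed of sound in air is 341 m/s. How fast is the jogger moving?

f' < f, so the jogger is receding.
f' = f · (v − v_o)/v ⇒ v_o = v · |f'/f − 1|.
v_o = 341 × |1114.10/1122 − 1| = 341 × 0.007041 ≈ 2.40 m/s.

2.40 m/s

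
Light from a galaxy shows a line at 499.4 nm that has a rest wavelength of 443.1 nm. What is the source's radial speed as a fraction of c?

0.119c

λ'/λ₀ = 1.1271 > 1 (redshift), so the source is receding.
λ'/λ₀ = √((1 + β)/(1 − β)) for a receding source ⇒ β = (r² − 1)/(r² + 1) with r = λ'/λ₀.
β = (1.2703 − 1)/(1.2703 + 1) ≈ 0.119.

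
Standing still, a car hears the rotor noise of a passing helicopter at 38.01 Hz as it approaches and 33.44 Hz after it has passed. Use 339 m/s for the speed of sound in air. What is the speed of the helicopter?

21.7 m/s

f₁/f₂ = (v + v_s)/(v − v_s), so v_s = v · (f₁ − f₂)/(f₁ + f₂).
v_s = 339 × (38.01 − 33.44)/(38.01 + 33.44) = 339 × 4.57/71.45 ≈ 21.7 m/s.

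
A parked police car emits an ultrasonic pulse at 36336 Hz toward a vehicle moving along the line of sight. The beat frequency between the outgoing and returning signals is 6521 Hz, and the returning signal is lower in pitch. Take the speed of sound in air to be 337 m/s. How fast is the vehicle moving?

Double Doppler shift off a moving reflector: f₂ = f₀ · (v + u)/(v − u) (u > 0 toward emitter).
Returning signal is lower, so f₂ = f₀ − Δf = 36336 − 6521 = 29815 Hz.
Rearranging, u = v · (f₂ − f₀)/(f₂ + f₀) = 337 × -6521/66151 ≈ -33 m/s.
So the vehicle is moving at 33 m/s away from the emitter.

33 m/s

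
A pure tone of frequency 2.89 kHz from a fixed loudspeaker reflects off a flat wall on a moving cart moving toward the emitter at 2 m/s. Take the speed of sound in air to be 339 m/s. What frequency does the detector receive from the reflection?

2.92 kHz

At the flat wall on a moving cart (a moving observer), f₁ = f₀ · (v + u)/v = 2.89 × 341/339 ≈ 2.91 kHz.
On reflection it acts as a source moving toward the stationary detector: f₂ = f₁ · v/(v − u) = 2.91 × 339/337 ≈ 2.92 kHz.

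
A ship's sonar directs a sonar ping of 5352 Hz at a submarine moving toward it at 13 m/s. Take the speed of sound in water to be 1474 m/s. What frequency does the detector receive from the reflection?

5447 Hz

The submarine first receives the wave as a moving observer: f₁ = f₀ · (v + u)/v = 5352 × (1474 + 13)/1474 ≈ 5399 Hz.
On reflection it acts as a source moving toward the stationary detector: f₂ = f₁ · v/(v − u) = 5399 × 1474/1461 ≈ 5447 Hz.
Equivalently f₂ = f₀ · (v + u)/(v − u).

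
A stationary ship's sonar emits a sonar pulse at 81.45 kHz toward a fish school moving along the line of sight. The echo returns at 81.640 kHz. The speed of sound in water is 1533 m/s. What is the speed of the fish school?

Double Doppler shift off a moving reflector: f₂ = f₀ · (v + u)/(v − u) (u > 0 toward emitter).
Rearranging, u = v · (f₂ − f₀)/(f₂ + f₀) = 1533 × 0.190/163.090 ≈ 1.79 m/s.
So the fish school is moving at 1.79 m/s toward the emitter.

1.79 m/s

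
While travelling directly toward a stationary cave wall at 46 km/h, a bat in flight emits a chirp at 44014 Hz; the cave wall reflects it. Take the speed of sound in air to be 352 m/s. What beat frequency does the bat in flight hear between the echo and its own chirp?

3316 Hz

46 km/h = 12.78 m/s.
The cave wall receives the sound from a moving source: f₁ = f₀ · v/(v − v_e) = 44014 × 352/339.22 ≈ 45672 Hz.
On the return leg the bat in flight is a moving observer: f₂ = f₁ · (v + v_e)/v = 45672 × 364.78/352 ≈ 47330 Hz.
Equivalently f₂ = f₀ · (v + v_e)/(v − v_e).
Beat against the emitted tone: |f₂ − f₀| = 2v_e·f₀/(v − v_e) = 2 × 12.78 × 44014/339.22 ≈ 3316 Hz.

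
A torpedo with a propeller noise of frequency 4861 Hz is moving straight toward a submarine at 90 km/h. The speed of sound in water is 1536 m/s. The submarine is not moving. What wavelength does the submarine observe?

31.1 cm

90 km/h = 25 m/s.
With the source moving toward a stationary observer, f' = f · v/(v − v_s).
f' = 4861 × 1536/(1536 − 25) ≈ 4941 Hz.
λ' = v/f' = 1536/4941.43 ≈ 31.1 cm.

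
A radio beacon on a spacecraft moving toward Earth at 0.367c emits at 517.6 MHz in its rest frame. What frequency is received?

760.6 MHz

Relativistic Doppler for frequency: f' = f₀ · √((1 + β)/(1 − β)).
f' = 517.6 × √(1.3670/0.6330) = 517.6 × 1.46954 ≈ 760.6 MHz.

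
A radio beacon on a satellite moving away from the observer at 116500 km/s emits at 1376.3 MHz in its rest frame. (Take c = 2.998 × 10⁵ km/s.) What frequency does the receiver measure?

β = v/c = 116500/299800 = 0.3886.
Relativistic Doppler for frequency: f' = f₀ · √((1 − β)/(1 + β)).
f' = 1376.3 × √(0.6114/1.3886) = 1376.3 × 0.66356 ≈ 913.3 MHz.

913.3 MHz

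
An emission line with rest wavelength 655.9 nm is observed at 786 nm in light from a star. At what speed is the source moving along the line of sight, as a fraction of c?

λ'/λ₀ = 1.1984 > 1 (redshift), so the source is receding.
λ'/λ₀ = √((1 + β)/(1 − β)) for a receding source ⇒ β = (r² − 1)/(r² + 1) with r = λ'/λ₀.
β = (1.4361 − 1)/(1.4361 + 1) ≈ 0.179.

0.179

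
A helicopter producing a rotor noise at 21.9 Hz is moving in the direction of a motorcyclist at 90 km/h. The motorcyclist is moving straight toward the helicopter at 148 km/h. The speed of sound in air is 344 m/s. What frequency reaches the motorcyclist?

26.4 Hz

90 km/h = 25 m/s; 148 km/h = 41.11 m/s.
With source approaching and observer approaching, f' = f · (v + v_o)/(v − v_s).
f' = 21.9 × (344 + 41.11)/(344 − 25) = 21.9 × 385.11/319 ≈ 26.4 Hz.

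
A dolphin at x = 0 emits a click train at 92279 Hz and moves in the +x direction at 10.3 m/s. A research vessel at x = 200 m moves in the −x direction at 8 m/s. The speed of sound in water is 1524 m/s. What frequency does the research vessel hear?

The observer lies on the +x side, so the source is heading toward the observer and the observer is heading toward the source.
Both move, so f' = f · (v + v_o)/(v − v_s).
f' = 92279 × (1524 + 8)/(1524 − 10.3) = 92279 × 1532/1513.7 ≈ 93395 Hz.

93395 Hz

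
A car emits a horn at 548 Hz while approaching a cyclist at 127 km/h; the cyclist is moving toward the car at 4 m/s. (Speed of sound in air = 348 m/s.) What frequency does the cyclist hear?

127 km/h = 35.28 m/s.
General Doppler shift: f' = f · (v + v_o)/(v − v_s).
f' = 548 × (348 + 4)/(348 − 35.28) = 548 × 352/312.72 ≈ 617 Hz.

617 Hz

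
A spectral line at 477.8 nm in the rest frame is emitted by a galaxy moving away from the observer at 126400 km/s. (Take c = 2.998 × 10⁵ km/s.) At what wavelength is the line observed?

β = v/c = 126400/299800 = 0.4216.
Relativistic Doppler for wavelength: λ' = λ₀ · √((1 + β)/(1 − β)).
λ' = 477.8 × √(1.4216/0.5784) = 477.8 × 1.56777 ≈ 749.1 nm.

749.1 nm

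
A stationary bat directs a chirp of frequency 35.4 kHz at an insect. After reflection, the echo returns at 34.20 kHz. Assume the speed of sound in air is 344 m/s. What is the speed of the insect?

Double Doppler shift off a moving reflector: f₂ = f₀ · (v + u)/(v − u) (u > 0 toward emitter).
Rearranging, u = v · (f₂ − f₀)/(f₂ + f₀) = 344 × -1.20/69.60 ≈ -5.9 m/s.
So the insect is moving at 5.9 m/s away from the emitter.

5.9 m/s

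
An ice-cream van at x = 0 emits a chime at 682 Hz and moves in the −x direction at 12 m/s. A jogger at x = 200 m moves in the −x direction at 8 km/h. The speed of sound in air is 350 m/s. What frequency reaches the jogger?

664 Hz

8 km/h = 2.222 m/s.
The observer lies on the +x side, so the source is heading away from the observer and the observer is heading toward the source.
With source receding and observer approaching, f' = f · (v + v_o)/(v + v_s).
f' = 682 × (350 + 2.222)/(350 + 12) = 682 × 352.22/362 ≈ 664 Hz.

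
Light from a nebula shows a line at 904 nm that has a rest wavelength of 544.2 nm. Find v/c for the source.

λ'/λ₀ = 1.6612 > 1 (redshift), so the source is receding.
λ'/λ₀ = √((1 + β)/(1 − β)) for a receding source ⇒ β = (r² − 1)/(r² + 1) with r = λ'/λ₀.
β = (2.7594 − 1)/(2.7594 + 1) ≈ 0.468.

0.468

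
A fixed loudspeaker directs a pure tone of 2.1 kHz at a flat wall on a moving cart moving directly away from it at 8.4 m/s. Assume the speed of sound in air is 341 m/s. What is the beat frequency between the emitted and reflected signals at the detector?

101 Hz

The flat wall on a moving cart first receives the wave as a moving observer: f₁ = f₀ · (v − u)/v = 2.1 × (341 − 8.4)/341 ≈ 2.0483 kHz.
On reflection it acts as a source moving away from the stationary detector: f₂ = f₁ · v/(v + u) = 2.0483 × 341/349.4 ≈ 1.9990 kHz.
Equivalently f₂ = f₀ · (v − u)/(v + u).
Beat frequency (with f₀ = 2100 Hz): |f₂ − f₀| = 2u·f₀/(v + u) = 2 × 8.4 × 2100/349.4 ≈ 101 Hz.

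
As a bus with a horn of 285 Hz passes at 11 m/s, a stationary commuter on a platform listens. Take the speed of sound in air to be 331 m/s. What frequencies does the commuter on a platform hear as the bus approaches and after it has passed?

295 Hz approaching; 276 Hz receding

Approaching: f₁ = f · v/(v − v_s) = 285 × 331/320 ≈ 295 Hz.
Receding: f₂ = f · v/(v + v_s) = 285 × 331/342 ≈ 276 Hz.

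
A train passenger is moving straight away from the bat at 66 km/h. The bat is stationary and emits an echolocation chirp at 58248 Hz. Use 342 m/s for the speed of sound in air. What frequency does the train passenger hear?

66 km/h = 18.33 m/s.
Moving observer, stationary source: f' = f · (v − v_o)/v.
f' = 58248 × (342 − 18.33)/342 = 58248 × 323.67/342 ≈ 55126 Hz.

55126 Hz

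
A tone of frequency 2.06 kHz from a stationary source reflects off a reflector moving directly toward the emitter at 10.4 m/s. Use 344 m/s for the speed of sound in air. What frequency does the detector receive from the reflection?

The reflector first receives the wave as a moving observer: f₁ = f₀ · (v + u)/v = 2.06 × (344 + 10.4)/344 ≈ 2.12 kHz.
The reflection then acts as a moving source: f₂ = f₁ · v/(v − u) ≈ 2.19 kHz.

2.19 kHz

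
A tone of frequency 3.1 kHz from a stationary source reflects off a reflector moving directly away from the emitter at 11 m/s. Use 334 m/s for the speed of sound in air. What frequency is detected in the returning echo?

2.90 kHz

At the reflector (a moving observer), f₁ = f₀ · (v − u)/v = 3.1 × 323/334 ≈ 3.00 kHz.
The reflection then acts as a moving source: f₂ = f₁ · v/(v + u) ≈ 2.90 kHz.
Equivalently f₂ = f₀ · (v − u)/(v + u).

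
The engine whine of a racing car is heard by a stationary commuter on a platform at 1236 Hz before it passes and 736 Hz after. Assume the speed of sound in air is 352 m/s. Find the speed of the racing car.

f₁/f₂ = (v + v_s)/(v − v_s), so v_s = v · (f₁ − f₂)/(f₁ + f₂).
v_s = 352 × (1236 − 736)/(1236 + 736) = 352 × 500/1972 ≈ 89 m/s.

89 m/s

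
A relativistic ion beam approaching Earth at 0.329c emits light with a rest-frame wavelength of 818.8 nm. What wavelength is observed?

581.8 nm

Relativistic Doppler for wavelength: λ' = λ₀ · √((1 − β)/(1 + β)).
λ' = 818.8 × √(0.6710/1.3290) = 818.8 × 0.71056 ≈ 581.8 nm.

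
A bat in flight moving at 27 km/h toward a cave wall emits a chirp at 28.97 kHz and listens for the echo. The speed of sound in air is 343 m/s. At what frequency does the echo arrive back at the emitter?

27 km/h = 7.5 m/s.
The cave wall receives the sound from a moving source: f₁ = f₀ · v/(v − v_e) = 28.97 × 343/335.5 ≈ 29.6 kHz.
On the return leg the bat in flight is a moving observer: f₂ = f₁ · (v + v_e)/v = 29.6 × 350.5/343 ≈ 30.3 kHz.

30.3 kHz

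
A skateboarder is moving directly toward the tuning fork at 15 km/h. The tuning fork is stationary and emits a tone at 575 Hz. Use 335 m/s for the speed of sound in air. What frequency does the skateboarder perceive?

582 Hz

15 km/h = 4.167 m/s.
Moving observer, stationary source: f' = f · (v + v_o)/v.
f' = 575 × (335 + 4.167)/335 = 575 × 339.17/335 ≈ 582 Hz.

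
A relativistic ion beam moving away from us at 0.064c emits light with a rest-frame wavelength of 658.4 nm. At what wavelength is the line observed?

Relativistic Doppler for wavelength: λ' = λ₀ · √((1 + β)/(1 − β)).
λ' = 658.4 × √(1.0640/0.9360) = 658.4 × 1.06619 ≈ 702.0 nm.

702.0 nm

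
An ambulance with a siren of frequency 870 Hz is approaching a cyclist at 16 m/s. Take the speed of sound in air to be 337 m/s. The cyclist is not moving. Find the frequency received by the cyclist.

913 Hz

Moving source, stationary observer: f' = f · v/(v − v_s) since the source is approaching.
f' = 870 × 337/(337 − 16) = 870 × 337/321 ≈ 913 Hz.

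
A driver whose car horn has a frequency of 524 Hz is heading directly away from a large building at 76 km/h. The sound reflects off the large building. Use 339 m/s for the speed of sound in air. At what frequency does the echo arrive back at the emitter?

463 Hz

76 km/h = 21.11 m/s.
The large building receives the sound from a moving source: f₁ = f₀ · v/(v + v_e) = 524 × 339/360.11 ≈ 493 Hz.
On the return leg the driver is a moving observer: f₂ = f₁ · (v − v_e)/v = 493 × 317.89/339 ≈ 463 Hz.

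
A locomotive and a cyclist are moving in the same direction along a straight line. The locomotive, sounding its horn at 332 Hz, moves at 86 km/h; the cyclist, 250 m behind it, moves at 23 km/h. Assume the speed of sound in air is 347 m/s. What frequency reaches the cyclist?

316 Hz

86 km/h = 23.89 m/s; 23 km/h = 6.389 m/s.
The cyclist is behind, so the locomotive is moving away from it while the cyclist is moving toward the locomotive.
General Doppler shift: f' = f · (v + v_o)/(v + v_s).
f' = 332 × (347 + 6.389)/(347 + 23.89) = 332 × 353.39/370.89 ≈ 316 Hz.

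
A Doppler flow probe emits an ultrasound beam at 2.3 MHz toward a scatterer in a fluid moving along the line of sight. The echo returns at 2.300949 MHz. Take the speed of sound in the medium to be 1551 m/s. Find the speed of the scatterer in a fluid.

Double Doppler shift off a moving reflector: f₂ = f₀ · (v + u)/(v − u) (u > 0 toward emitter).
Rearranging, u = v · (f₂ − f₀)/(f₂ + f₀) = 1551 × 0.000949/4.600949 ≈ 0.32 m/s.
So the scatterer in a fluid is moving at 0.32 m/s toward the emitter.

0.32 m/s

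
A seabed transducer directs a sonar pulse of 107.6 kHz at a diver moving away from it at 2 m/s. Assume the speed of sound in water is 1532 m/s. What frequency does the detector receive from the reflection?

107.3 kHz

At the diver (a moving observer), f₁ = f₀ · (v − u)/v = 107.6 × 1530/1532 ≈ 107.5 kHz.
On reflection it acts as a source moving away from the stationary detector: f₂ = f₁ · v/(v + u) = 107.5 × 1532/1534 ≈ 107.3 kHz.
Equivalently f₂ = f₀ · (v − u)/(v + u).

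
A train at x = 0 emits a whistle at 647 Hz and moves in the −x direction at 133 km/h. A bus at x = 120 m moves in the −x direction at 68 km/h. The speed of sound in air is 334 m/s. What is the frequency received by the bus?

133 km/h = 36.94 m/s; 68 km/h = 18.89 m/s.
The observer lies on the +x side, so the source is heading away from the observer and the observer is heading toward the source.
With source receding and observer approaching, f' = f · (v + v_o)/(v + v_s).
f' = 647 × (334 + 18.89)/(334 + 36.94) = 647 × 352.89/370.94 ≈ 616 Hz.

616 Hz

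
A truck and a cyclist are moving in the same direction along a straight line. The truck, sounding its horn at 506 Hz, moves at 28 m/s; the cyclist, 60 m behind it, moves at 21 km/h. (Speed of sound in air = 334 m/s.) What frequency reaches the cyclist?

21 km/h = 5.833 m/s.
The cyclist is behind, so the truck is moving away from it while the cyclist is moving toward the truck.
General Doppler shift: f' = f · (v + v_o)/(v + v_s).
f' = 506 × (334 + 5.833)/(334 + 28) = 506 × 339.83/362 ≈ 475 Hz.

475 Hz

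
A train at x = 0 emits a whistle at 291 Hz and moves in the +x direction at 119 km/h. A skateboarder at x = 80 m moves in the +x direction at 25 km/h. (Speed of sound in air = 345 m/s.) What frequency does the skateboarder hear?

315 Hz

119 km/h = 33.06 m/s; 25 km/h = 6.944 m/s.
The observer lies on the +x side, so the source is heading toward the observer and the observer is heading away from the source.
General Doppler shift: f' = f · (v − v_o)/(v − v_s).
f' = 291 × (345 − 6.944)/(345 − 33.06) = 291 × 338.06/311.94 ≈ 315 Hz.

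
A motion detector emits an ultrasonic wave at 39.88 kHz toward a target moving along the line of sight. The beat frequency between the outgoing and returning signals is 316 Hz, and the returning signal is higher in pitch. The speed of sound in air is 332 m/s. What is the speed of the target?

1.31 m/s

Double Doppler shift off a moving reflector: f₂ = f₀ · (v + u)/(v − u) (u > 0 toward emitter).
Returning signal is higher, so f₂ = f₀ + Δf = 39880 + 316 = 40196 Hz.
Rearranging, u = v · (f₂ − f₀)/(f₂ + f₀) = 332 × 316/80076 ≈ 1.31 m/s.
So the target is moving at 1.31 m/s toward the emitter.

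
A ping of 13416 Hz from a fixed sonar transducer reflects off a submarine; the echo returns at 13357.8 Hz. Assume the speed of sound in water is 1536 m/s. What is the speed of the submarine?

Double Doppler shift off a moving reflector: f₂ = f₀ · (v + u)/(v − u) (u > 0 toward emitter).
Rearranging, u = v · (f₂ − f₀)/(f₂ + f₀) = 1536 × -58.2/26773.8 ≈ -3.3 m/s.
So the submarine is moving at 3.3 m/s away from the emitter.

3.3 m/s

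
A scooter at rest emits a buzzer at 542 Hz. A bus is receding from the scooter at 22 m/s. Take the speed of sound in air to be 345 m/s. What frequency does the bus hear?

Only the observer moves, away from the source, so f' = f · (v − v_o)/v.
f' = 542 × (345 − 22)/345 = 542 × 323/345 ≈ 507 Hz.

507 Hz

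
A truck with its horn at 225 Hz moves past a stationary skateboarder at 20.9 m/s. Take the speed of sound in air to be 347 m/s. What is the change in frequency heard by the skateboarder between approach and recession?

Approaching: f₁ = f · v/(v − v_s) = 225 × 347/326.1 ≈ 239.4 Hz.
Receding: f₂ = f · v/(v + v_s) = 225 × 347/367.9 ≈ 212.2 Hz.
Drop: f₁ − f₂ = 2f·v·v_s/(v² − v_s²) = 2 × 225 × 347 × 20.9/(347² − 20.9²) ≈ 27.2 Hz.

27.2 Hz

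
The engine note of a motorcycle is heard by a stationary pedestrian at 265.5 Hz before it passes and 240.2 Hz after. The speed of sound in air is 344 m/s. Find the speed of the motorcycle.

f₁/f₂ = (v + v_s)/(v − v_s), so v_s = v · (f₁ − f₂)/(f₁ + f₂).
v_s = 344 × (265.5 − 240.2)/(265.5 + 240.2) = 344 × 25.3/505.7 ≈ 17.2 m/s.

17.2 m/s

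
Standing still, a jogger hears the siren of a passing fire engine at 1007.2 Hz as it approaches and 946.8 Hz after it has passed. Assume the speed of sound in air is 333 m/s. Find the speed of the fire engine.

10.3 m/s

f₁/f₂ = (v + v_s)/(v − v_s), so v_s = v · (f₁ − f₂)/(f₁ + f₂).
v_s = 333 × (1007.2 − 946.8)/(1007.2 + 946.8) = 333 × 60.4/1954.0 ≈ 10.3 m/s.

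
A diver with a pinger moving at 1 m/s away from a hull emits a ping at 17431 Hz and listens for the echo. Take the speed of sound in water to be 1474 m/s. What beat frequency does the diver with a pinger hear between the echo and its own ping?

The hull receives the sound from a moving source: f₁ = f₀ · v/(v + v_e) = 17431 × 1474/1475 ≈ 17419.2 Hz.
On the return leg the diver with a pinger is a moving observer: f₂ = f₁ · (v − v_e)/v = 17419.2 × 1473/1474 ≈ 17407.4 Hz.
Beat against the emitted tone: |f₂ − f₀| = 2v_e·f₀/(v + v_e) = 2 × 1 × 17431/1475 ≈ 23.6 Hz.

23.6 Hz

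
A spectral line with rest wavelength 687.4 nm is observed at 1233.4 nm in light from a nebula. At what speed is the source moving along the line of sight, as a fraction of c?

0.526c

λ'/λ₀ = 1.7943 > 1 (redshift), so the source is receding.
λ'/λ₀ = √((1 + β)/(1 − β)) for a receding source ⇒ β = (r² − 1)/(r² + 1) with r = λ'/λ₀.
β = (3.2195 − 1)/(3.2195 + 1) ≈ 0.526.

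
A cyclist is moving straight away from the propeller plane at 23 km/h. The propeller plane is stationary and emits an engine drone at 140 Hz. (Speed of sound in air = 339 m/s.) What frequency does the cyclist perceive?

23 km/h = 6.389 m/s.
Only the observer moves, away from the source, so f' = f · (v − v_o)/v.
f' = 140 × (339 − 6.389)/339 = 140 × 332.61/339 ≈ 137 Hz.

137 Hz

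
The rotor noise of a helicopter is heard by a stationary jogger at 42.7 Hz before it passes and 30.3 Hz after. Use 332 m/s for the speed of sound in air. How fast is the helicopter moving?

56 m/s

f₁/f₂ = (v + v_s)/(v − v_s), so v_s = v · (f₁ − f₂)/(f₁ + f₂).
v_s = 332 × (42.7 − 30.3)/(42.7 + 30.3) = 332 × 12.4/73.0 ≈ 56 m/s.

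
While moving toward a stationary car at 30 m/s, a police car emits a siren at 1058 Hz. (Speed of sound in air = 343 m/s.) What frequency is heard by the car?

Moving source, stationary observer: f' = f · v/(v − v_s) since the source is approaching.
f' = 1058 × 343/(343 − 30) = 1058 × 343/313 ≈ 1159 Hz.

1159 Hz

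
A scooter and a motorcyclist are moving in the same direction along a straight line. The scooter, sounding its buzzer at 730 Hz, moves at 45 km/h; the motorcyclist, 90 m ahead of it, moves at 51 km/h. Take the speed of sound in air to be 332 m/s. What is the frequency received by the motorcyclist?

726 Hz

45 km/h = 12.5 m/s; 51 km/h = 14.17 m/s.
The motorcyclist is ahead, so the scooter is moving toward it while the motorcyclist is moving away from the scooter.
General Doppler shift: f' = f · (v − v_o)/(v − v_s).
f' = 730 × (332 − 14.17)/(332 − 12.5) = 730 × 317.83/319.5 ≈ 726 Hz.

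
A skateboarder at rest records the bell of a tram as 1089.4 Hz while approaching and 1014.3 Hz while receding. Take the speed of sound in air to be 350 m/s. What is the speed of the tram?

f₁/f₂ = (v + v_s)/(v − v_s), so v_s = v · (f₁ − f₂)/(f₁ + f₂).
v_s = 350 × (1089.4 − 1014.3)/(1089.4 + 1014.3) = 350 × 75.1/2103.7 ≈ 12.5 m/s.

12.5 m/s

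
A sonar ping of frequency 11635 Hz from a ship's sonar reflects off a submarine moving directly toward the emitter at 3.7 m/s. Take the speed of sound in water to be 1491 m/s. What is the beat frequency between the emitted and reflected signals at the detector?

The submarine first receives the wave as a moving observer: f₁ = f₀ · (v + u)/v = 11635 × (1491 + 3.7)/1491 ≈ 11663.9 Hz.
The reflection then acts as a moving source: f₂ = f₁ · v/(v − u) ≈ 11692.9 Hz.
Equivalently f₂ = f₀ · (v + u)/(v − u).
Beat frequency: |f₂ − f₀| = 2u·f₀/(v − u) = 2 × 3.7 × 11635/1487.3 ≈ 57.9 Hz.

57.9 Hz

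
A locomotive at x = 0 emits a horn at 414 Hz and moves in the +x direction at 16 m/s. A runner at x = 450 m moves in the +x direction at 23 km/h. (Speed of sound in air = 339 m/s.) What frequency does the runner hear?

23 km/h = 6.389 m/s.
The observer lies on the +x side, so the source is heading toward the observer and the observer is heading away from the source.
Both move, so f' = f · (v − v_o)/(v − v_s).
f' = 414 × (339 − 6.389)/(339 − 16) = 414 × 332.61/323 ≈ 426 Hz.

426 Hz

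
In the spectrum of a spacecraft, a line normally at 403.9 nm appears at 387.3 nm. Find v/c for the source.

0.042

λ'/λ₀ = 0.9589 < 1 (blueshift), so the source is approaching.
λ'/λ₀ = √((1 − β)/(1 + β)) for an approaching source ⇒ β = (1 − r²)/(1 + r²) with r = λ'/λ₀.
β = (1 − 0.9195)/(1 + 0.9195) ≈ 0.042.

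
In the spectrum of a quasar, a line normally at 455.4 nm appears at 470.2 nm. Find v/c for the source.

λ'/λ₀ = 1.0325 > 1 (redshift), so the source is receding.
λ'/λ₀ = √((1 + β)/(1 − β)) for a receding source ⇒ β = (r² − 1)/(r² + 1) with r = λ'/λ₀.
β = (1.0661 − 1)/(1.0661 + 1) ≈ 0.032.

0.032c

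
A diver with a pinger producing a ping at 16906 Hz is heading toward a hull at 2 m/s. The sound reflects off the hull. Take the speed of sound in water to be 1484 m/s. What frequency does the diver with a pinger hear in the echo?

The hull receives the sound from a moving source: f₁ = f₀ · v/(v − v_e) = 16906 × 1484/1482 ≈ 16929 Hz.
On the return leg the diver with a pinger is a moving observer: f₂ = f₁ · (v + v_e)/v = 16929 × 1486/1484 ≈ 16952 Hz.
Equivalently f₂ = f₀ · (v + v_e)/(v − v_e).

16952 Hz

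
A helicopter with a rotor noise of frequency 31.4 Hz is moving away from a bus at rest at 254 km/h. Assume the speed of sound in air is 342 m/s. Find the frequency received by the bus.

26.0 Hz

254 km/h = 70.56 m/s.
Moving source, stationary observer: f' = f · v/(v + v_s) since the source is receding.
f' = 31.4 × 342/(342 + 70.56) = 31.4 × 342/412.6 ≈ 26.0 Hz.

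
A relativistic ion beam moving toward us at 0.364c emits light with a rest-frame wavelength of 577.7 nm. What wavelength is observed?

394.5 nm

Relativistic Doppler for wavelength: λ' = λ₀ · √((1 − β)/(1 + β)).
λ' = 577.7 × √(0.6360/1.3640) = 577.7 × 0.68284 ≈ 394.5 nm.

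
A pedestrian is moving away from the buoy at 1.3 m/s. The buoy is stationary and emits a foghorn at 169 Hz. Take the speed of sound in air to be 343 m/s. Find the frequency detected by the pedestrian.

Moving observer, stationary source: f' = f · (v − v_o)/v.
f' = 169 × (343 − 1.3)/343 = 169 × 341.7/343 ≈ 168 Hz.

168 Hz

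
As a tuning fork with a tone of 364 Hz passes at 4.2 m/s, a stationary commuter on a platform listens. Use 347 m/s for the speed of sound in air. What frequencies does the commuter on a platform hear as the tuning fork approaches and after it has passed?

368 Hz approaching; 360 Hz receding

Approaching: f₁ = f · v/(v − v_s) = 364 × 347/342.8 ≈ 368 Hz.
Receding: f₂ = f · v/(v + v_s) = 364 × 347/351.2 ≈ 360 Hz.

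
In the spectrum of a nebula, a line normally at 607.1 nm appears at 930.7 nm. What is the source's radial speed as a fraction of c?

0.403c

λ'/λ₀ = 1.5330 > 1 (redshift), so the source is receding.
λ'/λ₀ = √((1 + β)/(1 − β)) for a receding source ⇒ β = (r² − 1)/(r² + 1) with r = λ'/λ₀.
β = (2.3502 − 1)/(2.3502 + 1) ≈ 0.403.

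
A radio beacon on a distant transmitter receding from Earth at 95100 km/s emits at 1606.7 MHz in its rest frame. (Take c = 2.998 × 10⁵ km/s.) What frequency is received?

1156.8 MHz

β = v/c = 95100/299800 = 0.3172.
Relativistic Doppler for frequency: f' = f₀ · √((1 − β)/(1 + β)).
f' = 1606.7 × √(0.6828/1.3172) = 1606.7 × 0.71997 ≈ 1156.8 MHz.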